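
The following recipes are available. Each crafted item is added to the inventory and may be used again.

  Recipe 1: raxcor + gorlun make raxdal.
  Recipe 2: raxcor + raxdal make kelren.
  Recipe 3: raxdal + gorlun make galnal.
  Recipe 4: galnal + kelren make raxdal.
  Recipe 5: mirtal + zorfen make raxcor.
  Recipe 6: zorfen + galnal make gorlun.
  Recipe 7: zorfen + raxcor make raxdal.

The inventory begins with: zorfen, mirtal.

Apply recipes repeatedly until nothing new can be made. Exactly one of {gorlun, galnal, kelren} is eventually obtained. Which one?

Using Recipe 5, mirtal and zorfen make raxcor.
zorfen + raxcor → raxdal (Recipe 7).
Using Recipe 2, raxcor and raxdal make kelren.
galnal would need raxdal and gorlun (Recipe 3), but gorlun is never obtained. gorlun would need zorfen and galnal (Recipe 6), but galnal is never obtained.

kelren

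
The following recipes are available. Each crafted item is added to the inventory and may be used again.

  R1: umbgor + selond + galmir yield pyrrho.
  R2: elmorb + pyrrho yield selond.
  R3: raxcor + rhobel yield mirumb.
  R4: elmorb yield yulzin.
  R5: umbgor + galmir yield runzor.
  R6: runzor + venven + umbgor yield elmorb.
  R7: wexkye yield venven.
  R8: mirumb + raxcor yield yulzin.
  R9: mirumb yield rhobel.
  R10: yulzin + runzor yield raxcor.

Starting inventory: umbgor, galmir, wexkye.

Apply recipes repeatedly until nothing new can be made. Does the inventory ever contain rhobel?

rhobel would need mirumb (R9), but mirumb is never obtained.

No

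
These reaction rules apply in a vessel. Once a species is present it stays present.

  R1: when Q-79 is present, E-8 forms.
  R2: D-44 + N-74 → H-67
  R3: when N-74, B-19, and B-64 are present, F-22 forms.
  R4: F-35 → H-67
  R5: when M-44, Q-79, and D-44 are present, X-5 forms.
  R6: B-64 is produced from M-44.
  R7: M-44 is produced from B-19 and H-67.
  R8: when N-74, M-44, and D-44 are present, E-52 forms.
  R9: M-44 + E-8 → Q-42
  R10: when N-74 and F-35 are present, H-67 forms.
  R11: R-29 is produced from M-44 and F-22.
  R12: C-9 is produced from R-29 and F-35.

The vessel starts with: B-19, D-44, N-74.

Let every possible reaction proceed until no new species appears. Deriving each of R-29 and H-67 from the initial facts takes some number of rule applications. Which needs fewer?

H-67

H-67: D-44 and N-74 present → H-67 forms (R2). [1 rule application]
R-29: D-44 and N-74 present → H-67 forms (R2). B-19 and H-67 present → M-44 forms (R7). M-44 present → B-64 forms (R6). N-74, B-19, and B-64 present → F-22 forms (R3). M-44 and F-22 present → R-29 forms (R11). [5 rule applications]
H-67 needs fewer.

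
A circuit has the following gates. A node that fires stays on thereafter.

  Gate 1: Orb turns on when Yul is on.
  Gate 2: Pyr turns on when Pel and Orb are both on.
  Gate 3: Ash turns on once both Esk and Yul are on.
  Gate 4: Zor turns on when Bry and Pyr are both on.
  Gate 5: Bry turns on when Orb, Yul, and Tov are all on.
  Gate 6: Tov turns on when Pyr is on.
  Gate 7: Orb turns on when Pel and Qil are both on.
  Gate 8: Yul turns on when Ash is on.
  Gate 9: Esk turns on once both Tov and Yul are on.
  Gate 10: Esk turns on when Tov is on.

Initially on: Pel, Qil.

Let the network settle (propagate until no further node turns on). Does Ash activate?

Ash would need Esk and Yul (Gate 3), but Yul never turns on.

No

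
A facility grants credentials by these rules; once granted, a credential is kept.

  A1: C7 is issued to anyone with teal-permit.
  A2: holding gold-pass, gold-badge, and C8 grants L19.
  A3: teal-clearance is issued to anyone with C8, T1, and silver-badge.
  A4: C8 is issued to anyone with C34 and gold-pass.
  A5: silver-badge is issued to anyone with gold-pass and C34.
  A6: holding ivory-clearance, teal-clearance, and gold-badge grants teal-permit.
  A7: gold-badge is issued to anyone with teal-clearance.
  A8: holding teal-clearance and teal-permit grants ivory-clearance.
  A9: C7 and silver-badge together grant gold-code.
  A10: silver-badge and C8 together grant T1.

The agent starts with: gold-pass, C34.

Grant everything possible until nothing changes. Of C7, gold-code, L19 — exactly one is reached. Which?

L19

Holding C34 and gold-pass grants C8 (A4).
Holding gold-pass and C34 grants silver-badge (A5).
Holding silver-badge and C8 grants T1 (A10).
Holding C8, T1, and silver-badge grants teal-clearance (A3).
Holding teal-clearance grants gold-badge (A7).
Holding gold-pass, gold-badge, and C8 grants L19 (A2).
gold-code would need C7 and silver-badge (A9), but C7 is never granted. C7 would need teal-permit (A1), but teal-permit is never granted.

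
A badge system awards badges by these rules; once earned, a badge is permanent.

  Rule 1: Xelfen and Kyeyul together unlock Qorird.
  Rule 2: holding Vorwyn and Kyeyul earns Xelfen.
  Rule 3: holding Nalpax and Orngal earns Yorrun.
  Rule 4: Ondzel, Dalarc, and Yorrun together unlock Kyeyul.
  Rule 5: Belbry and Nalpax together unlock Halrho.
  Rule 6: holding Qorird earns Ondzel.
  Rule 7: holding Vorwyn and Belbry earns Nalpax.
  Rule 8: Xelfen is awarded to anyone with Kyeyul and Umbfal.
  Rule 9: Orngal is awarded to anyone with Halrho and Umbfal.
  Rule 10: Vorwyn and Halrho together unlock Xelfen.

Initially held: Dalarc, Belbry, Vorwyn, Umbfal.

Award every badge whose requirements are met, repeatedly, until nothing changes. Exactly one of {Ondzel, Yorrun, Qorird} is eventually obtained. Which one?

With Vorwyn and Belbry, Nalpax is earned (Rule 7).
With Belbry and Nalpax, Halrho is earned (Rule 5).
With Halrho and Umbfal, Orngal is earned (Rule 9).
With Nalpax and Orngal, Yorrun is earned (Rule 3).
Qorird would need Xelfen and Kyeyul (Rule 1), but Kyeyul is never earned. Ondzel would need Qorird (Rule 6), but Qorird is never earned.

Yorrun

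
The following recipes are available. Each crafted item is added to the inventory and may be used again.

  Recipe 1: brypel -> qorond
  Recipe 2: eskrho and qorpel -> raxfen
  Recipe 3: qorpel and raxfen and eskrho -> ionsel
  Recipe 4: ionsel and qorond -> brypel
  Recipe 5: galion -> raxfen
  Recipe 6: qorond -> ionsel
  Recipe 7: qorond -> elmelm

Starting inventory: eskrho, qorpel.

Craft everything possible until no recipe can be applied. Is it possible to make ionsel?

eskrho and qorpel -> raxfen (Recipe 2).
Using Recipe 3, qorpel, raxfen, and eskrho make ionsel.

Yes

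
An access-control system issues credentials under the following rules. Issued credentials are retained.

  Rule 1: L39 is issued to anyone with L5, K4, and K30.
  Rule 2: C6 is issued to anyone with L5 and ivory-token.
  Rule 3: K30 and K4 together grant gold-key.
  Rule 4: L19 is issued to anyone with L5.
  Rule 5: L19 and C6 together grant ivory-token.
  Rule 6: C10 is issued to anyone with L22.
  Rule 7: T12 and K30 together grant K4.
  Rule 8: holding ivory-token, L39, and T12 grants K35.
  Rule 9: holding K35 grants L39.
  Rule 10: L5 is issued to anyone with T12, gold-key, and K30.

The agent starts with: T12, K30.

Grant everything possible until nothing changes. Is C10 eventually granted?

C10 would need L22 (Rule 6), but L22 is never granted.

No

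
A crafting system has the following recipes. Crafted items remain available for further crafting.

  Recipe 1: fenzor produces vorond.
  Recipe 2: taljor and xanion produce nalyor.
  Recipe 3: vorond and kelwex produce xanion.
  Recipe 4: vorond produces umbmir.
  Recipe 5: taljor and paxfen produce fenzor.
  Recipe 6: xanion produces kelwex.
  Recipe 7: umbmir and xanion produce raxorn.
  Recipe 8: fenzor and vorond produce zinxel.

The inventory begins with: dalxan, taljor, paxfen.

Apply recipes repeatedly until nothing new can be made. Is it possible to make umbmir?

Yes

Using Recipe 5, taljor and paxfen make fenzor.
fenzor → vorond (Recipe 1).
vorond → umbmir (Recipe 4).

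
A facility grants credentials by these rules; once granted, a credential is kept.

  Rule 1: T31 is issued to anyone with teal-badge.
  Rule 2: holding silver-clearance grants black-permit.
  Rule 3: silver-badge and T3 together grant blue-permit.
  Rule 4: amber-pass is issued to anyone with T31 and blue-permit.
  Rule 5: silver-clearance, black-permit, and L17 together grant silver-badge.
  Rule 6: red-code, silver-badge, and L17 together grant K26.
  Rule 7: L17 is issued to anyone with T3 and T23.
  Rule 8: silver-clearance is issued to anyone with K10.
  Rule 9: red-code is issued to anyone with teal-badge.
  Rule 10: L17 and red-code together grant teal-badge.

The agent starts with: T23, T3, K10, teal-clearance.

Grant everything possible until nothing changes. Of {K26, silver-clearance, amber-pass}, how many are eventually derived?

1

Holding K10 grants silver-clearance (Rule 8).
K26 would need red-code, silver-badge, and L17 (Rule 6), but red-code is never granted.
silver-clearance: reached.
amber-pass would need T31 and blue-permit (Rule 4), but T31 is never granted.
Reached: silver-clearance — 1 of the 3.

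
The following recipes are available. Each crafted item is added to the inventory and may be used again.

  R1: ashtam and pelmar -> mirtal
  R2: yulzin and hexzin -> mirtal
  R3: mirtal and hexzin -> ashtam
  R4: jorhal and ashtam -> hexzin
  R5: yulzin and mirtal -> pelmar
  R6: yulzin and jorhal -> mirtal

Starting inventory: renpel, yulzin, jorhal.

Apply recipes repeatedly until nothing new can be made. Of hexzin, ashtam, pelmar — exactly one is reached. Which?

Using R6, yulzin and jorhal make mirtal.
Using R5, yulzin and mirtal make pelmar.
hexzin would need jorhal and ashtam (R4), but ashtam is never obtained. ashtam would need mirtal and hexzin (R3), but hexzin is never obtained.

pelmar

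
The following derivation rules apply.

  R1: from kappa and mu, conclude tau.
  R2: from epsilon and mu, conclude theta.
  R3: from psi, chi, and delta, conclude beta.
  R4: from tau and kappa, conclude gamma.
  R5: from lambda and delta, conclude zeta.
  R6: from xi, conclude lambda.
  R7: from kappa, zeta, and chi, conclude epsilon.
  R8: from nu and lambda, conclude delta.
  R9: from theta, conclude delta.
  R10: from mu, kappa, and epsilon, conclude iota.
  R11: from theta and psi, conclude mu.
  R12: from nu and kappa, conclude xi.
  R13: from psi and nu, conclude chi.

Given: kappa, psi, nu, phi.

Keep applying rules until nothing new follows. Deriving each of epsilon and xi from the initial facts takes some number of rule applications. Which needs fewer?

xi: From nu and kappa, R12 gives xi. [1 rule application]
epsilon: psi and nu hold, so chi follows (R13). nu and kappa hold, so xi follows (R12). From xi, R6 gives lambda. nu and lambda hold, so delta follows (R8). From lambda and delta, R5 gives zeta. From kappa, zeta, and chi, R7 gives epsilon. [6 rule applications]
xi needs fewer.

xi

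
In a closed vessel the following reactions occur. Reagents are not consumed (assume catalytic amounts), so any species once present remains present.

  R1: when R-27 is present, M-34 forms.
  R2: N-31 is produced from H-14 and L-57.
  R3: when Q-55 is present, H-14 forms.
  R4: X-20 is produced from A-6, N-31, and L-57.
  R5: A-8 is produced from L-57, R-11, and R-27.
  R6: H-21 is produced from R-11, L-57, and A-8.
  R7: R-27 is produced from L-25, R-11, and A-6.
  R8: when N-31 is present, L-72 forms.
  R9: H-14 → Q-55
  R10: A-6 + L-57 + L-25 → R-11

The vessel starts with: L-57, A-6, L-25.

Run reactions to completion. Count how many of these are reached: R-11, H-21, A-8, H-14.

3

A-6, L-57, and L-25 present → R-11 forms (R10).
L-25, R-11, and A-6 present → R-27 forms (R7).
L-57, R-11, and R-27 present → A-8 forms (R5).
R-11, L-57, and A-8 present → H-21 forms (R6).
R-11: reached.
H-21: reached.
A-8: reached.
H-14 would need Q-55 (R3), but Q-55 never forms.
Reached: R-11, H-21, and A-8 — 3 of the 4.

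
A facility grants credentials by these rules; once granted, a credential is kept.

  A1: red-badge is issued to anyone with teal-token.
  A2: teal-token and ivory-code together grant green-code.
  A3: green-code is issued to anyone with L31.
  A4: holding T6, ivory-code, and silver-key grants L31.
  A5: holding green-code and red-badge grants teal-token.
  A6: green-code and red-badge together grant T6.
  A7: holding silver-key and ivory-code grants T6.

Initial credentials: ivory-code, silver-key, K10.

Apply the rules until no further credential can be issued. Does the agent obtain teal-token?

No

teal-token would need green-code and red-badge (A5), but red-badge is never granted.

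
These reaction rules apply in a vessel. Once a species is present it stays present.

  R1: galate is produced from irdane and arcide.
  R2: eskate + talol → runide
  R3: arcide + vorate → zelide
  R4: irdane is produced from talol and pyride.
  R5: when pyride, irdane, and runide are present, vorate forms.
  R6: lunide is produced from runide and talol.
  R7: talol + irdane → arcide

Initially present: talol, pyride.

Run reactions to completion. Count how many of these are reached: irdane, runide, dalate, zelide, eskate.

talol and pyride present → irdane forms (R4).
irdane: reached.
runide would need eskate and talol (R2), but eskate never forms.
No rule produces dalate, and it is not given.
zelide would need arcide and vorate (R3), but vorate never forms.
No rule produces eskate, and it is not given.
Reached: irdane — 1 of the 5.

1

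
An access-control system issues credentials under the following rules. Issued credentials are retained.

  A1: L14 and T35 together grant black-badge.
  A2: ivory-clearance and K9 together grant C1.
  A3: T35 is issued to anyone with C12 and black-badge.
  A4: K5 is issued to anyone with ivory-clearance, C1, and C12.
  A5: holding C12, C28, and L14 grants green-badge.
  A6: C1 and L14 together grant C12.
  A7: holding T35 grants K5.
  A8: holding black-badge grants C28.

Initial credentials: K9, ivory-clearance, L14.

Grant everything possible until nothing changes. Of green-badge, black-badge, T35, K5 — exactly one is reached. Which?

Holding ivory-clearance and K9 grants C1 (A2).
Holding C1 and L14 grants C12 (A6).
Holding ivory-clearance, C1, and C12 grants K5 (A4).
black-badge would need L14 and T35 (A1), but T35 is never granted. green-badge would need C12, C28, and L14 (A5), but C28 is never granted. T35 would need C12 and black-badge (A3), but black-badge is never granted.

K5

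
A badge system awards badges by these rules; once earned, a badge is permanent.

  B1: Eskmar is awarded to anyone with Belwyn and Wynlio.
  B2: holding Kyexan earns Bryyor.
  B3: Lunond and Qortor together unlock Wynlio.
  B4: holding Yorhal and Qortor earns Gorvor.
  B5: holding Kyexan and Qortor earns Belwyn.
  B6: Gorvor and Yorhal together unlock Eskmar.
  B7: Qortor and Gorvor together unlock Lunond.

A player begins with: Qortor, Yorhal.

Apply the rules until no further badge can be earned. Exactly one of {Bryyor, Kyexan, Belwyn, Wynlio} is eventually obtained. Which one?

Wynlio

With Yorhal and Qortor, Gorvor is earned (B4).
With Qortor and Gorvor, Lunond is earned (B7).
With Lunond and Qortor, Wynlio is earned (B3).
Bryyor would need Kyexan (B2), but Kyexan is never earned. Belwyn would need Kyexan and Qortor (B5), but Kyexan is never earned. No rule produces Kyexan, and it is not given.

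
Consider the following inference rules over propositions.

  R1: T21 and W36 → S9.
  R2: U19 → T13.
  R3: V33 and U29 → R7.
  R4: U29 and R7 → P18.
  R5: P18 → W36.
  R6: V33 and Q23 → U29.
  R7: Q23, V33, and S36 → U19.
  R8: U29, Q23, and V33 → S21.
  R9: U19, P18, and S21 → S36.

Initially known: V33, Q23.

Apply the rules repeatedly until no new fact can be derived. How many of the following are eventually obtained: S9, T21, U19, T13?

0

S9 would need T21 and W36 (R1), but T21 is never established.
No rule produces T21, and it is not given.
U19 would need Q23, V33, and S36 (R7), but S36 is never established.
T13 would need U19 (R2), but U19 is never established.
None of the 4 are reached.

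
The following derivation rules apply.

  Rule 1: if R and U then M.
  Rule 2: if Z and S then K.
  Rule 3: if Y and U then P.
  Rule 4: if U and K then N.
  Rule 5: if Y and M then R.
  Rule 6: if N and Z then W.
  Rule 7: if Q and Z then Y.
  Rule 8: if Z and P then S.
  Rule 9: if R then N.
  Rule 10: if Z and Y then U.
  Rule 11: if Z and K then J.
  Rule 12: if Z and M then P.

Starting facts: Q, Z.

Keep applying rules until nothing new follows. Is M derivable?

No

M would need R and U (Rule 1), but R is never established.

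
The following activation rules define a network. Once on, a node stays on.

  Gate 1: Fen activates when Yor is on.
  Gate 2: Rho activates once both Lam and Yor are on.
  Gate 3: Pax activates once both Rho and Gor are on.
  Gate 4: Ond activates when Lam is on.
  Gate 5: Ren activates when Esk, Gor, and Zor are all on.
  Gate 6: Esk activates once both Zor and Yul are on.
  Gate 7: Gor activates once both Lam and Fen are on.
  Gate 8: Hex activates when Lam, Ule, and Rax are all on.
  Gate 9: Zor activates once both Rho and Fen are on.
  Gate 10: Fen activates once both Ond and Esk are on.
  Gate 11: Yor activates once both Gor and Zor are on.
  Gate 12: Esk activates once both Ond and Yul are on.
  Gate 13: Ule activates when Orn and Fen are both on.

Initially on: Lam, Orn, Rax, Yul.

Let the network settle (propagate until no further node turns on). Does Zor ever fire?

No

Zor would need Rho and Fen (Gate 9), but Rho never turns on.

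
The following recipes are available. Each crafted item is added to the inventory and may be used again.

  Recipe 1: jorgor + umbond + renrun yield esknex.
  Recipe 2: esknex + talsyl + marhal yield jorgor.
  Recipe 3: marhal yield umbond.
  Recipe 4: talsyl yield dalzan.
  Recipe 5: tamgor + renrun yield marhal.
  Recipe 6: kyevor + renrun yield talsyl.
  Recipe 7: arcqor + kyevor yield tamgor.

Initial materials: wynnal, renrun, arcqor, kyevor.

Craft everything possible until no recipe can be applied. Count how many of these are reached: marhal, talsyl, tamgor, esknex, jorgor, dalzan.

4

arcqor + kyevor → tamgor (Recipe 7).
kyevor + renrun → talsyl (Recipe 6).
talsyl → dalzan (Recipe 4).
tamgor + renrun → marhal (Recipe 5).
marhal: reached.
talsyl: reached.
tamgor: reached.
esknex would need jorgor, umbond, and renrun (Recipe 1), but jorgor is never obtained.
jorgor would need esknex, talsyl, and marhal (Recipe 2), but esknex is never obtained.
dalzan: reached.
Reached: marhal, talsyl, tamgor, and dalzan — 4 of the 6.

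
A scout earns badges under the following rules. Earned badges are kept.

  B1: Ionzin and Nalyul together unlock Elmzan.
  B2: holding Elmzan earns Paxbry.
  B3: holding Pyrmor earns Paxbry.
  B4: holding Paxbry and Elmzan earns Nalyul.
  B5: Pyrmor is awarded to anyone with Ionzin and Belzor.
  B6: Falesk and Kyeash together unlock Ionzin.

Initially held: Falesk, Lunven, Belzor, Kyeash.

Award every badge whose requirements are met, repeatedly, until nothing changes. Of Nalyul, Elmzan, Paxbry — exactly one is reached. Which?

Paxbry

With Falesk and Kyeash, Ionzin is earned (B6).
With Ionzin and Belzor, Pyrmor is earned (B5).
With Pyrmor, Paxbry is earned (B3).
Nalyul would need Paxbry and Elmzan (B4), but Elmzan is never earned. Elmzan would need Ionzin and Nalyul (B1), but Nalyul is never earned.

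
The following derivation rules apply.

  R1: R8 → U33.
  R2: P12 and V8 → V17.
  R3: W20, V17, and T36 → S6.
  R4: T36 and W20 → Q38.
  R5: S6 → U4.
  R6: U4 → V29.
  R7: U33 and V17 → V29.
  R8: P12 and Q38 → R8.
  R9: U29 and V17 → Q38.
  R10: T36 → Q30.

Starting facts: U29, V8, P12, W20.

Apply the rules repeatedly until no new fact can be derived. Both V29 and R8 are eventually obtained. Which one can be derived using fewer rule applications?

R8

R8: From P12 and V8, R2 gives V17. U29 and V17 hold, so Q38 follows (R9). From P12 and Q38, R8 gives R8. [3 rule applications]
V29: P12 and V8 hold, so V17 follows (R2). U29 and V17 hold, so Q38 follows (R9). P12 and Q38 hold, so R8 follows (R8). From R8, R1 gives U33. From U33 and V17, R7 gives V29. [5 rule applications]
R8 needs fewer.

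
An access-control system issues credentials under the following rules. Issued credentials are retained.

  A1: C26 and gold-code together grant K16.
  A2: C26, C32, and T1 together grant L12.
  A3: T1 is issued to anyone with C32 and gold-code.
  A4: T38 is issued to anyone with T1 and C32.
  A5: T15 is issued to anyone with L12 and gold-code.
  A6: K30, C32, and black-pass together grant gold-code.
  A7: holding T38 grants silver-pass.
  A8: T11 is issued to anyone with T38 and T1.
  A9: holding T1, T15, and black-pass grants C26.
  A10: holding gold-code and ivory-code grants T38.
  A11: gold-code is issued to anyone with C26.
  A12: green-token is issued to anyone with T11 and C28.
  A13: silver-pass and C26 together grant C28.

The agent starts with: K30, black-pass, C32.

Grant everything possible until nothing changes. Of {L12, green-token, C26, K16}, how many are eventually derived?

0

L12 would need C26, C32, and T1 (A2), but C26 is never granted.
green-token would need T11 and C28 (A12), but C28 is never granted.
C26 would need T1, T15, and black-pass (A9), but T15 is never granted.
K16 would need C26 and gold-code (A1), but C26 is never granted.
None of the 4 are reached.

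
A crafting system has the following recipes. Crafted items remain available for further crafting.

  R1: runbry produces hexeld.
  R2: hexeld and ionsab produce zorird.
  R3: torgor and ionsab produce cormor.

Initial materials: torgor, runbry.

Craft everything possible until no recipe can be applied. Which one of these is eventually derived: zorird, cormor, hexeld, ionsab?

Using R1, runbry makes hexeld.
zorird would need hexeld and ionsab (R2), but ionsab is never obtained. cormor would need torgor and ionsab (R3), but ionsab is never obtained. No rule produces ionsab, and it is not given.

hexeld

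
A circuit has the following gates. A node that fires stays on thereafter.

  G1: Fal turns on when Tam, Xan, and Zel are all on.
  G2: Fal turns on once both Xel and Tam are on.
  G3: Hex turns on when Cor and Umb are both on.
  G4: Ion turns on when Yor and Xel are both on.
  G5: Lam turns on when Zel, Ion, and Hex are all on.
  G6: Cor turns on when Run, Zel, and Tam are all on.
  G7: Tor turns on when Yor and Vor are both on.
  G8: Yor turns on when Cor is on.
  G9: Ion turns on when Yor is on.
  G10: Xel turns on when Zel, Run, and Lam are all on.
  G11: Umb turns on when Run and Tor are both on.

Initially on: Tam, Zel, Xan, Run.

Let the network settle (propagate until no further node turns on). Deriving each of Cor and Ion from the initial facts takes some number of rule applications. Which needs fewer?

Cor: Run, Zel, and Tam are on, so Cor turns on (G6). [1 rule application]
Ion: G6: Run, Zel, and Tam on → Cor on. G8: Cor on → Yor on. Yor is on, so Ion turns on (G9). [3 rule applications]
Cor needs fewer.

Cor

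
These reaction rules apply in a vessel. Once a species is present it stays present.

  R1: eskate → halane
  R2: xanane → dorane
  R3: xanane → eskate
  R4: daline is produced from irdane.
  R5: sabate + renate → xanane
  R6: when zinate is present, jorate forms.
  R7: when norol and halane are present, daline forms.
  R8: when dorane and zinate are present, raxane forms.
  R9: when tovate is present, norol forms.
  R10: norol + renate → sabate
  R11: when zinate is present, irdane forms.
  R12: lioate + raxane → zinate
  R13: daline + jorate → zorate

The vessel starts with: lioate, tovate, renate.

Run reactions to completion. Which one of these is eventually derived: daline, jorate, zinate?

tovate present → norol forms (R9).
norol and renate present → sabate forms (R10).
sabate and renate present → xanane forms (R5).
xanane present → eskate forms (R3).
eskate present → halane forms (R1).
norol and halane present → daline forms (R7).
zinate would need lioate and raxane (R12), but raxane never forms. jorate would need zinate (R6), but zinate never forms.

daline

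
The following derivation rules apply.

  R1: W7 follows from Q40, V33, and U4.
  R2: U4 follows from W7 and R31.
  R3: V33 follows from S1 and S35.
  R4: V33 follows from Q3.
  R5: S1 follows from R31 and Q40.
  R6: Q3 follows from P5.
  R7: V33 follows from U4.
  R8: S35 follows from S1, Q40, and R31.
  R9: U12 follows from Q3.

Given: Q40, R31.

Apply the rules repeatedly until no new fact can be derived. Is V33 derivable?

R31 and Q40 hold, so S1 follows (R5).
S1, Q40, and R31 hold, so S35 follows (R8).
S1 and S35 hold, so V33 follows (R3).

Yes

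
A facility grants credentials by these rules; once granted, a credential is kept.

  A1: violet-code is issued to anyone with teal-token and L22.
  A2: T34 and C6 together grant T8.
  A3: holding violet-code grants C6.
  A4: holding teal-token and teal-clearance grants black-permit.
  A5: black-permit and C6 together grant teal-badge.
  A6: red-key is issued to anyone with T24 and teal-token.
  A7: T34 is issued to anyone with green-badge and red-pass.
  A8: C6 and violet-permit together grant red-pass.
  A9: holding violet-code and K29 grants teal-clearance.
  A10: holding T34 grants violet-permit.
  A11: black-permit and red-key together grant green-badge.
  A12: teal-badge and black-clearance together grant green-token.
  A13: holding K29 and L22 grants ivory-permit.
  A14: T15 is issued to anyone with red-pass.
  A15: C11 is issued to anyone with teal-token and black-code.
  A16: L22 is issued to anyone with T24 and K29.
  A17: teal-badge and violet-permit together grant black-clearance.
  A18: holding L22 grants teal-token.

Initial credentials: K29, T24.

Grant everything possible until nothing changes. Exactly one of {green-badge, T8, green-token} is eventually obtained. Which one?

green-badge

Holding T24 and K29 grants L22 (A16).
Holding L22 grants teal-token (A18).
Holding teal-token and L22 grants violet-code (A1).
Holding T24 and teal-token grants red-key (A6).
Holding violet-code and K29 grants teal-clearance (A9).
Holding teal-token and teal-clearance grants black-permit (A4).
Holding black-permit and red-key grants green-badge (A11).
T8 would need T34 and C6 (A2), but T34 is never granted. green-token would need teal-badge and black-clearance (A12), but black-clearance is never granted.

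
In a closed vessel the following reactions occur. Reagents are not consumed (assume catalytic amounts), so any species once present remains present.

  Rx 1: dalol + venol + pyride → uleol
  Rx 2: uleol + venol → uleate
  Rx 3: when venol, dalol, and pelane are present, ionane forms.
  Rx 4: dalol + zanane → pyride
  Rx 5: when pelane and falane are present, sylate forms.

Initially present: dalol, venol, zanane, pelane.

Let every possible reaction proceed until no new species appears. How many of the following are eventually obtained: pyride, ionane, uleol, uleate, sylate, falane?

4

dalol and zanane present → pyride forms (Rx 4).
venol, dalol, and pelane present → ionane forms (Rx 3).
dalol, venol, and pyride present → uleol forms (Rx 1).
uleol and venol present → uleate forms (Rx 2).
pyride: reached.
ionane: reached.
uleol: reached.
uleate: reached.
sylate would need pelane and falane (Rx 5), but falane never forms.
No rule produces falane, and it is not given.
Reached: pyride, ionane, uleol, and uleate — 4 of the 6.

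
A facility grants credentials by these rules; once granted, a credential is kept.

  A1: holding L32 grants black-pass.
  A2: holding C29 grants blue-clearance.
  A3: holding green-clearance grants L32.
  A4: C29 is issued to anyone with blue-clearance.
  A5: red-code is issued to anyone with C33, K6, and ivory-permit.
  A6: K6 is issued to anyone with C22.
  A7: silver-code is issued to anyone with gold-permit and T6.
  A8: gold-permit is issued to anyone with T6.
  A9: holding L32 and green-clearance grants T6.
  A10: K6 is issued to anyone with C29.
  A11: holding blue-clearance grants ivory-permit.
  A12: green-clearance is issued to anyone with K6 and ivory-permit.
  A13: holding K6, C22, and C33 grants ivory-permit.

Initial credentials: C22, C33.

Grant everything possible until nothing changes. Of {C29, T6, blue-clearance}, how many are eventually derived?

Holding C22 grants K6 (A6).
Holding K6, C22, and C33 grants ivory-permit (A13).
Holding K6 and ivory-permit grants green-clearance (A12).
Holding green-clearance grants L32 (A3).
Holding L32 and green-clearance grants T6 (A9).
C29 would need blue-clearance (A4), but blue-clearance is never granted.
T6: reached.
blue-clearance would need C29 (A2), but C29 is never granted.
Reached: T6 — 1 of the 3.

1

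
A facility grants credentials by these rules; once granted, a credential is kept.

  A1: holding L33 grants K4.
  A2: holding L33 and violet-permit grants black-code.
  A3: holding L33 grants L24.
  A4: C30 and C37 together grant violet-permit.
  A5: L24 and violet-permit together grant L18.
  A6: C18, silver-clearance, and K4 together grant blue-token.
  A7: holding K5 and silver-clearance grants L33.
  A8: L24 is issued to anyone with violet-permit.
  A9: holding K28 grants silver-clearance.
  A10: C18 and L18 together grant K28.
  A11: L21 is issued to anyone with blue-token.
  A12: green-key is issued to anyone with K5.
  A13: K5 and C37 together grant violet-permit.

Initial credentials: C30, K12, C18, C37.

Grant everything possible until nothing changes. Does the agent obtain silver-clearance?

Holding C30 and C37 grants violet-permit (A4).
Holding violet-permit grants L24 (A8).
Holding L24 and violet-permit grants L18 (A5).
Holding C18 and L18 grants K28 (A10).
Holding K28 grants silver-clearance (A9).

Yes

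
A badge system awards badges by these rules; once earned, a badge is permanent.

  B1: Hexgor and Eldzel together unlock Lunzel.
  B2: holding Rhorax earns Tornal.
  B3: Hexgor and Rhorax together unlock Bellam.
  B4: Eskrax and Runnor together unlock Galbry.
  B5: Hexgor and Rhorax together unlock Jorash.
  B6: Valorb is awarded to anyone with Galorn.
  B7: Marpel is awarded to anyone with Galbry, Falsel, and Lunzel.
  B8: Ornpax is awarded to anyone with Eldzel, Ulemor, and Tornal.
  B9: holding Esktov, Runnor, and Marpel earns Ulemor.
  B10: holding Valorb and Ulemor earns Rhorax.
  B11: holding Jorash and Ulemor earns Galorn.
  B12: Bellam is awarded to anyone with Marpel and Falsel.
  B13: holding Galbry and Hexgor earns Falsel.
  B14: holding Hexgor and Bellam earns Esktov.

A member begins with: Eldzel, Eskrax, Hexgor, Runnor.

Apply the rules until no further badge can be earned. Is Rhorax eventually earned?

Rhorax would need Valorb and Ulemor (B10), but Valorb is never earned.

No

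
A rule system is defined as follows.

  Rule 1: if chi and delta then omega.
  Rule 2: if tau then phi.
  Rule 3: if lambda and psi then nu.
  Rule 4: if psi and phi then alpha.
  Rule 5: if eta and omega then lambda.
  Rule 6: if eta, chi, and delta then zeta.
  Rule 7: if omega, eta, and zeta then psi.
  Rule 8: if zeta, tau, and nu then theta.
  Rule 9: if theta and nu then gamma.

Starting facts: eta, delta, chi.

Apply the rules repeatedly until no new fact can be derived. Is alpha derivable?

alpha would need psi and phi (Rule 4), but phi is never established.

No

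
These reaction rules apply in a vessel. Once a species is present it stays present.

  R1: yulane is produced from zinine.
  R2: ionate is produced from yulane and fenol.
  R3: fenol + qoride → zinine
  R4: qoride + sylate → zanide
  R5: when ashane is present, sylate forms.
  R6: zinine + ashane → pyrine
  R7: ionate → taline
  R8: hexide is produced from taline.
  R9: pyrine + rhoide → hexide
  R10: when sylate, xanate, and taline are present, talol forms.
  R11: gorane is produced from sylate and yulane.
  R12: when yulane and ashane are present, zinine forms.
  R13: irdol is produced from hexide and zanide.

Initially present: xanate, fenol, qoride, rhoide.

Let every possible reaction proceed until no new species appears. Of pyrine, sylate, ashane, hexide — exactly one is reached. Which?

fenol and qoride present → zinine forms (R3).
zinine present → yulane forms (R1).
yulane and fenol present → ionate forms (R2).
ionate present → taline forms (R7).
taline present → hexide forms (R8).
No rule produces ashane, and it is not given. sylate would need ashane (R5), but ashane never forms. pyrine would need zinine and ashane (R6), but ashane never forms.

hexide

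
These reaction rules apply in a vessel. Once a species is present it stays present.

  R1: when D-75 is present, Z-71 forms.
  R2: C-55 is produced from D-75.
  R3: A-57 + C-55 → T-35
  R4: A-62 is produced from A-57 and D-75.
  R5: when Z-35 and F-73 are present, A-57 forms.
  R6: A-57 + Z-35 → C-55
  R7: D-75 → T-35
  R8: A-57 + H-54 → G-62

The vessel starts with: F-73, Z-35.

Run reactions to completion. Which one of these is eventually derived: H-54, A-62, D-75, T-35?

Z-35 and F-73 present → A-57 forms (R5).
A-57 and Z-35 present → C-55 forms (R6).
A-57 and C-55 present → T-35 forms (R3).
No rule produces D-75, and it is not given. No rule produces H-54, and it is not given. A-62 would need A-57 and D-75 (R4), but D-75 never forms.

T-35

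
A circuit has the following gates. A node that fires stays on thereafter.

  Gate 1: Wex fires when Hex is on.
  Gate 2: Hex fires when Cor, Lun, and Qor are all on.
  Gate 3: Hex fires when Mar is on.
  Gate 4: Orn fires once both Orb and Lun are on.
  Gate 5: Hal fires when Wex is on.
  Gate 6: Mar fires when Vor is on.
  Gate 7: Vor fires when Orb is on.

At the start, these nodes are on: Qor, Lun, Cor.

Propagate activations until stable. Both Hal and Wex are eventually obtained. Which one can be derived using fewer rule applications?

Wex

Wex: Cor, Lun, and Qor are on, so Hex fires (Gate 2). Gate 1: Hex on → Wex on. [2 rule applications]
Hal: Gate 2: Cor, Lun, and Qor on → Hex on. Gate 1: Hex on → Wex on. Wex is on, so Hal fires (Gate 5). [3 rule applications]
Wex needs fewer.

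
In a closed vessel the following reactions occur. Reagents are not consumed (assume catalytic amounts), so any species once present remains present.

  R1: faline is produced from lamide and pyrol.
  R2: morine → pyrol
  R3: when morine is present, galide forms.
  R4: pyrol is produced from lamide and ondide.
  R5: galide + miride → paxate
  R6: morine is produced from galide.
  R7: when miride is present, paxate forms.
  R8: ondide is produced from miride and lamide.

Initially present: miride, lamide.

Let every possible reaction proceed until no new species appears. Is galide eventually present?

galide would need morine (R3), but morine never forms.

No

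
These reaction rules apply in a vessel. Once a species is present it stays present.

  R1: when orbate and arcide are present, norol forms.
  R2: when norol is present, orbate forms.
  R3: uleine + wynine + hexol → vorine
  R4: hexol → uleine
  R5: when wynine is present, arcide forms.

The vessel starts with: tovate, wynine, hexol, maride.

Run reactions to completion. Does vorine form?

Yes

hexol present → uleine forms (R4).
uleine, wynine, and hexol present → vorine forms (R3).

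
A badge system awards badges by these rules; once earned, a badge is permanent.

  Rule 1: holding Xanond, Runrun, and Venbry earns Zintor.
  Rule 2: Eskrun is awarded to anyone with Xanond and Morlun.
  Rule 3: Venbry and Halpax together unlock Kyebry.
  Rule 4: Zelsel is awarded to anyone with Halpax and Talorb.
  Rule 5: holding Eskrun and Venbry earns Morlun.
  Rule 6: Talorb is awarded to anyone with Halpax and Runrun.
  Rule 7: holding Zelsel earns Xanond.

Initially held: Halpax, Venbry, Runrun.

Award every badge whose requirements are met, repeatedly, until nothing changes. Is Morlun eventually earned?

Morlun would need Eskrun and Venbry (Rule 5), but Eskrun is never earned.

No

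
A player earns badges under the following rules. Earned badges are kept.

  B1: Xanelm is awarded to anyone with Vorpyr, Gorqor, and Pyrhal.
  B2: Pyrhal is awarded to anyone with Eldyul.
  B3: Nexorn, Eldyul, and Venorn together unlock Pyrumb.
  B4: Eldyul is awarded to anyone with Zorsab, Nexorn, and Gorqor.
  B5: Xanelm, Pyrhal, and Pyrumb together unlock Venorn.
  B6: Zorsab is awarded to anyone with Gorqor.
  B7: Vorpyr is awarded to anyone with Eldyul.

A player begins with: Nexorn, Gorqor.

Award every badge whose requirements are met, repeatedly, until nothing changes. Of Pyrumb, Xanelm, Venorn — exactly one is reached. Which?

Xanelm

With Gorqor, Zorsab is earned (B6).
With Zorsab, Nexorn, and Gorqor, Eldyul is earned (B4).
With Eldyul, Pyrhal is earned (B2).
With Eldyul, Vorpyr is earned (B7).
With Vorpyr, Gorqor, and Pyrhal, Xanelm is earned (B1).
Venorn would need Xanelm, Pyrhal, and Pyrumb (B5), but Pyrumb is never earned. Pyrumb would need Nexorn, Eldyul, and Venorn (B3), but Venorn is never earned.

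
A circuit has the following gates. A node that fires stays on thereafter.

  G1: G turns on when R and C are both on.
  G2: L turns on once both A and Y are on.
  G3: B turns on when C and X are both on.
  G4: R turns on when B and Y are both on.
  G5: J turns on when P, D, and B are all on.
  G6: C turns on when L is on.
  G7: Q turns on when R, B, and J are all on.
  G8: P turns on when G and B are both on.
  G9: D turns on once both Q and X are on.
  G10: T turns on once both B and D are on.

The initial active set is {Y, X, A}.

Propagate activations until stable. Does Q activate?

No

Q would need R, B, and J (G7), but J never turns on.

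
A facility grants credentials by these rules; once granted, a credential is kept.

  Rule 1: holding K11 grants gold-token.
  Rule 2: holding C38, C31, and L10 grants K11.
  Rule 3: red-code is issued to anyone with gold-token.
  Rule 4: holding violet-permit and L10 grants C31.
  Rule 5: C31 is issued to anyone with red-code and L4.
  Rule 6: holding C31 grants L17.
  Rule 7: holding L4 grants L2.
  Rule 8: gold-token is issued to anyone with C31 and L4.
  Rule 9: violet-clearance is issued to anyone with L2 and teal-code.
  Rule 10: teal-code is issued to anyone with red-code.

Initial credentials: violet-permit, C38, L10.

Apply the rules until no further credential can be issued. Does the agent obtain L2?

L2 would need L4 (Rule 7), but L4 is never granted.

No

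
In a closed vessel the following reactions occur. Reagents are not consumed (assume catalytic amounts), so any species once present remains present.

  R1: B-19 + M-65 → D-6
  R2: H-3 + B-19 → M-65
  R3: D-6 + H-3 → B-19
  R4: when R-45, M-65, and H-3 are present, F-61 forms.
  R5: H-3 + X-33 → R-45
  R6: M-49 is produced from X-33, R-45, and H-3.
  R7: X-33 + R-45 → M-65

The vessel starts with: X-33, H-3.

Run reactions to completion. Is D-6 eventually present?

No

D-6 would need B-19 and M-65 (R1), but B-19 never forms.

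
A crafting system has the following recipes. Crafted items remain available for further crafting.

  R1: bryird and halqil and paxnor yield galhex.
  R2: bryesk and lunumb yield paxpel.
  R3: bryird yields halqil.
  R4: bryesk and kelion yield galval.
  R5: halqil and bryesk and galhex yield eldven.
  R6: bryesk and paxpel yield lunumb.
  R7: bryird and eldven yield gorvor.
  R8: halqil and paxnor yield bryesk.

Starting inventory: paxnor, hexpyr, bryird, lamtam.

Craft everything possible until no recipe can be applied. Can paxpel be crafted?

No

paxpel would need bryesk and lunumb (R2), but lunumb is never obtained.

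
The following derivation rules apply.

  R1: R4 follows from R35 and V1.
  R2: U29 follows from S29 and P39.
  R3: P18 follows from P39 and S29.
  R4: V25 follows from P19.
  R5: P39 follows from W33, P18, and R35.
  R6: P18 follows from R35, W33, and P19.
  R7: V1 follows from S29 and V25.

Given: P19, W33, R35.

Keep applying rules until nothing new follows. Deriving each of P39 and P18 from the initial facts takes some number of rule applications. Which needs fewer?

P18: R35, W33, and P19 hold, so P18 follows (R6). [1 rule application]
P39: From R35, W33, and P19, R6 gives P18. W33, P18, and R35 hold, so P39 follows (R5). [2 rule applications]
P18 needs fewer.

P18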